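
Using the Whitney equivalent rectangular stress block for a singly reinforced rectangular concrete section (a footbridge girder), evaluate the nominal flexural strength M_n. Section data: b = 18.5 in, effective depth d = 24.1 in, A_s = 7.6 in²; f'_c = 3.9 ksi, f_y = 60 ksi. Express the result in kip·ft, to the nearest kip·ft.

T = A_s f_y = 7.6 × 60 = 456 kips.
a = T/(0.85 f'_c b) = 456/(0.85 × 3.9 × 18.5) = 7.435 in.
M_n = T(d − a/2) = 456 × (24.1 − 3.7175) = 9294.4 kip·in = 9294.4/12 = 774.53 kip·ft.

M_n ≈ 775 kip·ft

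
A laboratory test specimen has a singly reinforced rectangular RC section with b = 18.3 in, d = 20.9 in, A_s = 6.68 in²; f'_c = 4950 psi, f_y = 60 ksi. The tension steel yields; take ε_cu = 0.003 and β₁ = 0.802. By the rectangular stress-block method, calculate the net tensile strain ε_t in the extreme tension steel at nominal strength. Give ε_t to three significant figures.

ε_t ≈ 0.00666

a = A_s f_y/(0.85 f'_c b) = 5.205 in.
β₁ = 0.802, so c = a/β₁ = 5.205/0.802 = 6.490 in.
From the linear strain diagram with ε_cu = 0.003: ε_t = 0.003 (d − c)/c = 0.003 × (20.9 − 6.490)/6.490 = 0.00666.
Since ε_t ≥ 0.005, the section is tension-controlled.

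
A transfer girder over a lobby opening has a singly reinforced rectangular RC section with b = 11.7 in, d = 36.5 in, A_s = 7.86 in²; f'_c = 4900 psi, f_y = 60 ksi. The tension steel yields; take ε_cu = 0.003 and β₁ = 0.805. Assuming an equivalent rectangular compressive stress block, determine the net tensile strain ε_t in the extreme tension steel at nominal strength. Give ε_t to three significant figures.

a = A_s f_y/(0.85 f'_c b) = 9.678 in.
β₁ = 0.805, so c = a/β₁ = 9.678/0.805 = 12.022 in.
From the linear strain diagram with ε_cu = 0.003: ε_t = 0.003 (d − c)/c = 0.003 × (36.5 − 12.022)/12.022 = 0.00611.
Since ε_t ≥ 0.005, the section is tension-controlled.

ε_t ≈ 0.00611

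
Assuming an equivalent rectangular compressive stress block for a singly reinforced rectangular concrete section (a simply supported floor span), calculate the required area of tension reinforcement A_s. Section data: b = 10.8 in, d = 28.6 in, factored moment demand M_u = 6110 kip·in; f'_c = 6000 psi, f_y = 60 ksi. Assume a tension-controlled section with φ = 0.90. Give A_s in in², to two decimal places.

A_s ≈ 4.31 in²

M_n = M_u/φ = 6110/0.90 = 6788.89 kip·in.
From M_n = 0.85 f'_c a b (d − a/2):
a = d − √(d² − 2M_n/(0.85 f'_c b)) = 28.6 − √(28.6² − 2 × 6788.89/(0.85 × 6 × 10.8)) = 4.695 in.
A_s = 0.85 f'_c a b / f_y = 0.85 × 6 × 4.695 × 10.8 / 60 = 4.310 in².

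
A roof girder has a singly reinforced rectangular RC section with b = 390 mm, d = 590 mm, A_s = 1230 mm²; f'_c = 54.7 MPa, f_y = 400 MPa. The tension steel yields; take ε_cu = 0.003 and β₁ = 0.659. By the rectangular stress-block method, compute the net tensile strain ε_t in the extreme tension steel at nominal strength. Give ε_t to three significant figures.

a = A_s f_y/(0.85 f'_c b) = 27.13 mm.
β₁ = 0.659, so c = a/β₁ = 27.13/0.659 = 41.17 mm.
From the linear strain diagram with ε_cu = 0.003: ε_t = 0.003 (d − c)/c = 0.003 × (590 − 41.17)/41.17 = 0.0400.
Since ε_t ≥ 0.005, the section is tension-controlled.

ε_t ≈ 0.0400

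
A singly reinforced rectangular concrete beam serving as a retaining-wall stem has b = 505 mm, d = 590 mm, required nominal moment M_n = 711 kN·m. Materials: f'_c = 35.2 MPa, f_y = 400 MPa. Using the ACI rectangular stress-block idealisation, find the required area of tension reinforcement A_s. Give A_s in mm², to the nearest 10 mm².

With M_n = 0.85 f'_c a b (d − a/2), solve the quadratic for a:
a = d − √(d² − 2M_n/(0.85 f'_c b)) = 590 − √(590² − 2 × 711×10⁶/(0.85 × 35.2 × 505)) = 86.03 mm.
A_s = 0.85 f'_c a b / f_y = 0.85 × 35.2 × 86.03 × 505 / 400 = 3249.7 mm².

A_s ≈ 3250 mm²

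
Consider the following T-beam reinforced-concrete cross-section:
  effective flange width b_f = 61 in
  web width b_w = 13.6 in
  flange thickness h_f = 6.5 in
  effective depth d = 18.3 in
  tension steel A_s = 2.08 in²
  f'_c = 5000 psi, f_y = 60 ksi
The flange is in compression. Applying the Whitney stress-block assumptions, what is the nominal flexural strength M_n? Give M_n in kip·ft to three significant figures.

M_n ≈ 188 kip·ft

Tension: T = A_s f_y = 2.08 × 60 = 124.8 kips.
Try a within the flange: a = T/(0.85 f'_c b_f) = 124.8/(0.85 × 5 × 61) = 0.481 in.
Since a = 0.481 ≤ h_f = 6.5 in, the stress block lies entirely in the flange; analyse as a rectangular beam of width b_f.
M_n = T(d − a/2) = 124.8 × (18.3 − 0.2405) = 2253.8 kip·in.
M_n = 2253.8/12 = 187.82 kip·ft.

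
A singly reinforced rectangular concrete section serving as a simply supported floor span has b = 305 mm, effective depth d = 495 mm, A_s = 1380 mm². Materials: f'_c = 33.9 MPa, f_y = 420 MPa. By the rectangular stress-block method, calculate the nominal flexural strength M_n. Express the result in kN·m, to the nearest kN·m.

M_n ≈ 268 kN·m

T = A_s f_y = 1380 × 420 = 579600 N = 579.6 kN.
From C = T: a = T/(0.85 f'_c b) = 579600/(0.85 × 33.9 × 305) = 65.95 mm.
M_n = T(d − a/2) = 579.6 kN × (495 − 32.975) mm = 267.79 kN·m.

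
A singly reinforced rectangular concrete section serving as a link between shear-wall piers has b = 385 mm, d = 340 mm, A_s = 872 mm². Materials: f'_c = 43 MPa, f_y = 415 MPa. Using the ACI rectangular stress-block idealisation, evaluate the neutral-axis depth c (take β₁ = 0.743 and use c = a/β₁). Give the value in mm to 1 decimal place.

c ≈ 34.6 mm

T = A_s f_y = 872 × 415 = 361880 N = 361.88 kN.
Setting C = 0.85 f'_c a b equal to T: a = 361880/(0.85 × 43 × 385) = 25.717 mm.
With β₁ = 0.743, c = a/β₁ = 25.717/0.743 = 34.6 mm.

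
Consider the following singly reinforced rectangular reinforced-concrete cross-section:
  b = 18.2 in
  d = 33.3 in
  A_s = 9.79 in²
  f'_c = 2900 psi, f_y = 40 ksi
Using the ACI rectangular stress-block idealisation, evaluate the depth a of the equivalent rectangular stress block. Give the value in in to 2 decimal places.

T = A_s f_y = 9.79 × 40 = 391.6 kips.
a = T/(0.85 f'_c b) = 391.6/(0.85 × 2.9 × 18.2) = 8.73 in.

a ≈ 8.73 in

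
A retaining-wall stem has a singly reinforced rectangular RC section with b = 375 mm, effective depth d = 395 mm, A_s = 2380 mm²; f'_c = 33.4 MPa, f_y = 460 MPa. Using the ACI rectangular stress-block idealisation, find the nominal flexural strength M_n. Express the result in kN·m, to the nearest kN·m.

M_n ≈ 376 kN·m

T = A_s f_y = 2380 × 460 = 1094800 N = 1094.8 kN.
From C = T: a = T/(0.85 f'_c b) = 1094800/(0.85 × 33.4 × 375) = 102.83 mm.
M_n = T(d − a/2) = 1094.8 kN × (395 − 51.415) mm = 376.16 kN·m.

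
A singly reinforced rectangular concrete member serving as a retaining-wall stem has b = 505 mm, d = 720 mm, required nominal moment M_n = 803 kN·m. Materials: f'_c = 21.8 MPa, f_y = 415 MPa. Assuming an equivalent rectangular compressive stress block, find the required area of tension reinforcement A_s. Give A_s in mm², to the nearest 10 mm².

With M_n = 0.85 f'_c a b (d − a/2), solve the quadratic for a:
a = d − √(d² − 2M_n/(0.85 f'_c b)) = 720 − √(720² − 2 × 803×10⁶/(0.85 × 21.8 × 505)) = 131.12 mm.
A_s = 0.85 f'_c a b / f_y = 0.85 × 21.8 × 131.12 × 505 / 415 = 2956.6 mm².

A_s ≈ 2960 mm²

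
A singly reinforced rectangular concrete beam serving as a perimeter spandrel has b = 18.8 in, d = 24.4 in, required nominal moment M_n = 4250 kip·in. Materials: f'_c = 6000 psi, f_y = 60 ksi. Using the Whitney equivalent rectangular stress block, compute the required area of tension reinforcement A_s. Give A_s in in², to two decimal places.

A_s ≈ 3.02 in²

From M_n = 0.85 f'_c a b (d − a/2):
a = d − √(d² − 2M_n/(0.85 f'_c b)) = 24.4 − √(24.4² − 2 × 4250/(0.85 × 6 × 18.8)) = 1.890 in.
A_s = 0.85 f'_c a b / f_y = 0.85 × 6 × 1.890 × 18.8 / 60 = 3.020 in².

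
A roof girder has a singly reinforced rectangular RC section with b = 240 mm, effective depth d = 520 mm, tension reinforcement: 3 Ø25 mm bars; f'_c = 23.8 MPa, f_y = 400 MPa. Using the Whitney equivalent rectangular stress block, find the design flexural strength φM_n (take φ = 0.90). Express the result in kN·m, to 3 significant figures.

A_s = 3 × 491 = 1473 mm².
T = A_s f_y = 1473 × 400 = 589200 N = 589.2 kN.
From C = T: a = T/(0.85 f'_c b) = 589200/(0.85 × 23.8 × 240) = 121.35 mm.
M_n = T(d − a/2) = 589.2 kN × (520 − 60.675) mm = 270.63 kN·m.
φM_n = 0.90 × 270.63 = 243.57 kN·m.

φM_n ≈ 244 kN·m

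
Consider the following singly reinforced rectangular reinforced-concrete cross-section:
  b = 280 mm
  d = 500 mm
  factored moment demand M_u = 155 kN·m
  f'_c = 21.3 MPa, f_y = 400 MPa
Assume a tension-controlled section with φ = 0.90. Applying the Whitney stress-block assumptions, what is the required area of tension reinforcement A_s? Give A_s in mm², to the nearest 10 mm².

M_n = M_u/φ = 155/0.90 = 172.222 kN·m.
With M_n = 0.85 f'_c a b (d − a/2), solve the quadratic for a:
a = d − √(d² − 2M_n/(0.85 f'_c b)) = 500 − √(500² − 2 × 172.222×10⁶/(0.85 × 21.3 × 280)) = 73.32 mm.
A_s = 0.85 f'_c a b / f_y = 0.85 × 21.3 × 73.32 × 280 / 400 = 929.2 mm².

A_s ≈ 930 mm²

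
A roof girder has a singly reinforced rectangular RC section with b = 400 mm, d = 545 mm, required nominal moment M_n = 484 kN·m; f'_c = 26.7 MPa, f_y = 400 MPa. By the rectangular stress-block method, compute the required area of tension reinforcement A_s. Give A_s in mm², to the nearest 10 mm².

With M_n = 0.85 f'_c a b (d − a/2), solve the quadratic for a:
a = d − √(d² − 2M_n/(0.85 f'_c b)) = 545 − √(545² − 2 × 484×10⁶/(0.85 × 26.7 × 400)) = 108.66 mm.
A_s = 0.85 f'_c a b / f_y = 0.85 × 26.7 × 108.66 × 400 / 400 = 2466.0 mm².

A_s ≈ 2470 mm²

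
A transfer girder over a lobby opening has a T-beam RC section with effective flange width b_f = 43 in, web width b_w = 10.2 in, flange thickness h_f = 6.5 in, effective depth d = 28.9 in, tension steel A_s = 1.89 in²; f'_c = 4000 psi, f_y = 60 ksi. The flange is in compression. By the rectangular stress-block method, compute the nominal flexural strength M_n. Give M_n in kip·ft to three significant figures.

Tension: T = A_s f_y = 1.89 × 60 = 113.4 kips.
Try a within the flange: a = T/(0.85 f'_c b_f) = 113.4/(0.85 × 4 × 43) = 0.776 in.
Since a = 0.776 ≤ h_f = 6.5 in, the stress block lies entirely in the flange; analyse as a rectangular beam of width b_f.
M_n = T(d − a/2) = 113.4 × (28.9 − 0.388) = 3233.3 kip·in.
M_n = 3233.3/12 = 269.44 kip·ft.

M_n ≈ 269 kip·ft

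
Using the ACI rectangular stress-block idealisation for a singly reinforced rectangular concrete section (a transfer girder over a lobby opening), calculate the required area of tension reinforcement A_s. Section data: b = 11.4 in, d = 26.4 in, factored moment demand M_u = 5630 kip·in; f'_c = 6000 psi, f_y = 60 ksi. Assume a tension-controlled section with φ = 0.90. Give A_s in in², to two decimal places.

A_s ≈ 4.31 in²

M_n = M_u/φ = 5630/0.90 = 6255.56 kip·in.
From M_n = 0.85 f'_c a b (d − a/2):
a = d − √(d² − 2M_n/(0.85 f'_c b)) = 26.4 − √(26.4² − 2 × 6255.56/(0.85 × 6 × 11.4)) = 4.451 in.
A_s = 0.85 f'_c a b / f_y = 0.85 × 6 × 4.451 × 11.4 / 60 = 4.313 in².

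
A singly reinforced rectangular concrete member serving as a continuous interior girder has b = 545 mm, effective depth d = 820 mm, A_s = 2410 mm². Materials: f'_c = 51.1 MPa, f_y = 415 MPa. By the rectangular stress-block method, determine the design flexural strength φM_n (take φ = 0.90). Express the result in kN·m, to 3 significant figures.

φM_n ≈ 719 kN·m

T = A_s f_y = 2410 × 415 = 1000150 N = 1000.15 kN.
From C = T: a = T/(0.85 f'_c b) = 1000150/(0.85 × 51.1 × 545) = 42.25 mm.
M_n = T(d − a/2) = 1000.15 kN × (820 − 21.125) mm = 798.99 kN·m.
φM_n = 0.90 × 798.99 = 719.09 kN·m.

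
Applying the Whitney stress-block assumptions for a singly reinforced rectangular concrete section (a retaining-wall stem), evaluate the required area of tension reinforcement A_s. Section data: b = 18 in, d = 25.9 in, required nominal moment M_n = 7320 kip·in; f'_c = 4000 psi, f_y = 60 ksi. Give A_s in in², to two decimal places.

From M_n = 0.85 f'_c a b (d − a/2):
a = d − √(d² − 2M_n/(0.85 f'_c b)) = 25.9 − √(25.9² − 2 × 7320/(0.85 × 4 × 18)) = 5.125 in.
A_s = 0.85 f'_c a b / f_y = 0.85 × 4 × 5.125 × 18 / 60 = 5.228 in².

A_s ≈ 5.23 in²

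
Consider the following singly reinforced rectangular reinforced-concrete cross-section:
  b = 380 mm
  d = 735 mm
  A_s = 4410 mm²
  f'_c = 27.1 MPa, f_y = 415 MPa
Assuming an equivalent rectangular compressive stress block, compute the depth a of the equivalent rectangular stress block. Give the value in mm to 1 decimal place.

a ≈ 209.1 mm

T = A_s f_y = 4410 × 415 = 1830150 N = 1830.15 kN.
Setting C = 0.85 f'_c a b equal to T: a = 1830150/(0.85 × 27.1 × 380) = 209.1 mm.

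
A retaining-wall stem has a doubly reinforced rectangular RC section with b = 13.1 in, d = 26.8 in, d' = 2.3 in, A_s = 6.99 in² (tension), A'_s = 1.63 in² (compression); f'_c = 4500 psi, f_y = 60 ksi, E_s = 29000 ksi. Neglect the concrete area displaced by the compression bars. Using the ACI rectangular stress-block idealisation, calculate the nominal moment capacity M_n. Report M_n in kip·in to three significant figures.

Assume both steels yield.
a = (A_s − A'_s) f_y/(0.85 f'_c b) = (6.99 − 1.63) × 60/(0.85 × 4.5 × 13.1) = 6.418 in.
c = a/β₁ = 6.418/0.825 = 7.779 in; ε'_s = 0.003(c − d')/c = 0.0021 ≥ ε_y = 0.0021, so the compression steel yields.
M_n = (A_s − A'_s) f_y (d − a/2) + A'_s f_y (d − d') = 321.6 × (26.8 − 3.209) + 97.8 × (26.8 − 2.3) = 7586.9 + 2396.1 = 9983.0 kip·in.

M_n ≈ 9980 kip·in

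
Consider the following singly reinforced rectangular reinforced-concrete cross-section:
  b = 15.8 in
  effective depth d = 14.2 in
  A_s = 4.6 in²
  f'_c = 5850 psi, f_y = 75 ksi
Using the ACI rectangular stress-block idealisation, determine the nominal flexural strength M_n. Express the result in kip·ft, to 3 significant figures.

M_n ≈ 345 kip·ft

T = A_s f_y = 4.6 × 75 = 345 kips.
a = T/(0.85 f'_c b) = 345/(0.85 × 5.85 × 15.8) = 4.391 in.
M_n = T(d − a/2) = 345 × (14.2 − 2.1955) = 4141.6 kip·in = 4141.6/12 = 345.13 kip·ft.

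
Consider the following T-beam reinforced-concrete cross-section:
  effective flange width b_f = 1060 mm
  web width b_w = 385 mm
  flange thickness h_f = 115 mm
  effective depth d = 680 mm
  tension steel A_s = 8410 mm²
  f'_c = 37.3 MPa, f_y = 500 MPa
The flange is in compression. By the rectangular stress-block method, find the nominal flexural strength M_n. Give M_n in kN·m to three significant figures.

Tension: T = A_s f_y = 8410 × 500 = 4205000 N.
Try a within the flange: a = T/(0.85 f'_c b_f) = 4205000/(0.85 × 37.3 × 1060) = 125.12 mm.
a = 125.12 > h_f = 115 mm: the block extends into the web. Split into flange-overhang and web parts.
C_f = 0.85 f'_c (b_f − b_w) h_f = 0.85 × 37.3 × (1060 − 385) × 115 = 2461101 N.
Remaining web compression depth: a_w = (T − C_f)/(0.85 f'_c b_w) = (4205000 − 2461101)/(0.85 × 37.3 × 385) = 142.87 mm.
M_n = C_f(d − h_f/2) + (T − C_f)(d − a_w/2) = 2461101 × (680 − 57.5) + 1743899 × (680 − 71.435) = 1532.04 + 1061.28 = 2593.32 × 10⁶ N·mm.
M_n = 2593.32 kN·m.

M_n ≈ 2590 kN·m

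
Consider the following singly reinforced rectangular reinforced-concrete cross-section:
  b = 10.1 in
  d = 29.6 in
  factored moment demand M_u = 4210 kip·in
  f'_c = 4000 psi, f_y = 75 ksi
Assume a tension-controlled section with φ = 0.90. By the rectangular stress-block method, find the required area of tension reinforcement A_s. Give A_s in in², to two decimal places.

A_s ≈ 2.30 in²

M_n = M_u/φ = 4210/0.90 = 4677.78 kip·in.
From M_n = 0.85 f'_c a b (d − a/2):
a = d − √(d² − 2M_n/(0.85 f'_c b)) = 29.6 − √(29.6² − 2 × 4677.78/(0.85 × 4 × 10.1)) = 5.029 in.
A_s = 0.85 f'_c a b / f_y = 0.85 × 4 × 5.029 × 10.1 / 75 = 2.303 in².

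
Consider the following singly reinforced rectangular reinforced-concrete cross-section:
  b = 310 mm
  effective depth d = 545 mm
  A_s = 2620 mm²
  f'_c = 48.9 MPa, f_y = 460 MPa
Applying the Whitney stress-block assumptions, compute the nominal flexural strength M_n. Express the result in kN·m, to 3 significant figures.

T = A_s f_y = 2620 × 460 = 1205200 N = 1205.2 kN.
From C = T: a = T/(0.85 f'_c b) = 1205200/(0.85 × 48.9 × 310) = 93.53 mm.
M_n = T(d − a/2) = 1205.2 kN × (545 − 46.765) mm = 600.47 kN·m.

M_n ≈ 600 kN·m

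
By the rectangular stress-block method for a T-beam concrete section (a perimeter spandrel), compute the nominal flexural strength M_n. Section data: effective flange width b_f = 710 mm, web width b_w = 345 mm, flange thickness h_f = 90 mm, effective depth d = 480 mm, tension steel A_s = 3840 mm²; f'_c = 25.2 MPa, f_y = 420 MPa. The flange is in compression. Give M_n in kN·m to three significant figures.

M_n ≈ 687 kN·m

Tension: T = A_s f_y = 3840 × 420 = 1612800 N.
Try a within the flange: a = T/(0.85 f'_c b_f) = 1612800/(0.85 × 25.2 × 710) = 106.05 mm.
a = 106.05 > h_f = 90 mm: the block extends into the web. Split into flange-overhang and web parts.
C_f = 0.85 f'_c (b_f − b_w) h_f = 0.85 × 25.2 × (710 − 345) × 90 = 703647 N.
Remaining web compression depth: a_w = (T − C_f)/(0.85 f'_c b_w) = (1612800 − 703647)/(0.85 × 25.2 × 345) = 123.03 mm.
M_n = C_f(d − h_f/2) + (T − C_f)(d − a_w/2) = 703647 × (480 − 45) + 909153 × (480 − 61.515) = 306.09 + 380.47 = 686.56 × 10⁶ N·mm.
M_n = 686.56 kN·m.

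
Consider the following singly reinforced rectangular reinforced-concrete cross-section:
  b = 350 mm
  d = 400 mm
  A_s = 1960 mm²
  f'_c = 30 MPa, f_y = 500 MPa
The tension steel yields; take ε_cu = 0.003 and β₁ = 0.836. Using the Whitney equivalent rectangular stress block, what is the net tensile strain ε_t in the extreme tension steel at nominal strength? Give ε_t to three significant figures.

ε_t ≈ 0.00614

a = A_s f_y/(0.85 f'_c b) = 109.80 mm.
β₁ = 0.836, so c = a/β₁ = 109.80/0.836 = 131.34 mm.
From the linear strain diagram with ε_cu = 0.003: ε_t = 0.003 (d − c)/c = 0.003 × (400 − 131.34)/131.34 = 0.00614.
Since ε_t ≥ 0.005, the section is tension-controlled.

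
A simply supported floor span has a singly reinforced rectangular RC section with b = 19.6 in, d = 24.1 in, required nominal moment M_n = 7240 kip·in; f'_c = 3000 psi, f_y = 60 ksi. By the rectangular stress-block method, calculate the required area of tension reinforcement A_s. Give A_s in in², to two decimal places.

From M_n = 0.85 f'_c a b (d − a/2):
a = d − √(d² − 2M_n/(0.85 f'_c b)) = 24.1 − √(24.1² − 2 × 7240/(0.85 × 3 × 19.6)) = 7.039 in.
A_s = 0.85 f'_c a b / f_y = 0.85 × 3 × 7.039 × 19.6 / 60 = 5.863 in².

A_s ≈ 5.86 in²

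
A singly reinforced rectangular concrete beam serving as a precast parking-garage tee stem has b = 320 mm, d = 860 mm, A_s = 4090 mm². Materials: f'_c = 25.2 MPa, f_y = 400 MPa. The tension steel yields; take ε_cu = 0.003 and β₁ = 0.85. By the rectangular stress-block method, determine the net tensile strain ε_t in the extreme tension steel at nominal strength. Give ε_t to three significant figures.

ε_t ≈ 0.00619

a = A_s f_y/(0.85 f'_c b) = 238.68 mm.
β₁ = 0.85, so c = a/β₁ = 238.68/0.85 = 280.80 mm.
From the linear strain diagram with ε_cu = 0.003: ε_t = 0.003 (d − c)/c = 0.003 × (860 − 280.80)/280.80 = 0.00619.
Since ε_t ≥ 0.005, the section is tension-controlled.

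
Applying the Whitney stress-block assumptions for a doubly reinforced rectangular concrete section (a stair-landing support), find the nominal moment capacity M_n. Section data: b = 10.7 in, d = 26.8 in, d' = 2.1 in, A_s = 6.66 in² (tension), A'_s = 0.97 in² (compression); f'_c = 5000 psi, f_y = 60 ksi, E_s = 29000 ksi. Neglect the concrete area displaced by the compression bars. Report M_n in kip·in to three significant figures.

Assume both steels yield.
a = (A_s − A'_s) f_y/(0.85 f'_c b) = (6.66 − 0.97) × 60/(0.85 × 5 × 10.7) = 7.507 in.
c = a/β₁ = 7.507/0.8 = 9.384 in; ε'_s = 0.003(c − d')/c = 0.0023 ≥ ε_y = 0.0021, so the compression steel yields.
M_n = (A_s − A'_s) f_y (d − a/2) + A'_s f_y (d − d') = 341.4 × (26.8 − 3.7535) + 58.2 × (26.8 − 2.1) = 7868.1 + 1437.5 = 9305.6 kip·in.

M_n ≈ 9310 kip·in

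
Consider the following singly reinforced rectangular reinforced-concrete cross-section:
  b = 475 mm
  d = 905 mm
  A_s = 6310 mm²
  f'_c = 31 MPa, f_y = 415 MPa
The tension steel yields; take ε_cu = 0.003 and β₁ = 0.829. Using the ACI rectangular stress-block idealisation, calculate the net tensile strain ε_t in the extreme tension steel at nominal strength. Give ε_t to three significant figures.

a = A_s f_y/(0.85 f'_c b) = 209.22 mm.
β₁ = 0.829, so c = a/β₁ = 209.22/0.829 = 252.38 mm.
From the linear strain diagram with ε_cu = 0.003: ε_t = 0.003 (d − c)/c = 0.003 × (905 − 252.38)/252.38 = 0.00776.
Since ε_t ≥ 0.005, the section is tension-controlled.

ε_t ≈ 0.00776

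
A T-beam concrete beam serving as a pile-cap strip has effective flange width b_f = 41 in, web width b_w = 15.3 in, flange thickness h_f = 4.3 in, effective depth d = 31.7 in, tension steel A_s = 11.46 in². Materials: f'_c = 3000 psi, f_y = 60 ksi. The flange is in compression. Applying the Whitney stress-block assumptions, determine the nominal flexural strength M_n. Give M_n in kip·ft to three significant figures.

M_n ≈ 1590 kip·ft

Tension: T = A_s f_y = 11.46 × 60 = 687.6 kips.
Try a within the flange: a = T/(0.85 f'_c b_f) = 687.6/(0.85 × 3 × 41) = 6.577 in.
a = 6.577 > h_f = 4.3 in: the block extends into the web. Split into flange-overhang and web parts.
C_f = 0.85 f'_c (b_f − b_w) h_f = 0.85 × 3 × (41 − 15.3) × 4.3 = 281.8 kips.
Remaining web compression depth: a_w = (T − C_f)/(0.85 f'_c b_w) = (687.6 − 281.8)/(0.85 × 3 × 15.3) = 10.401 in.
M_n = C_f(d − h_f/2) + (T − C_f)(d − a_w/2) = 281.8 × (31.7 − 2.15) + 405.8 × (31.7 − 5.2005) = 8327.2 + 10753.5 = 19080.7 kip·in.
M_n = 19080.7/12 = 1590.06 kip·ft.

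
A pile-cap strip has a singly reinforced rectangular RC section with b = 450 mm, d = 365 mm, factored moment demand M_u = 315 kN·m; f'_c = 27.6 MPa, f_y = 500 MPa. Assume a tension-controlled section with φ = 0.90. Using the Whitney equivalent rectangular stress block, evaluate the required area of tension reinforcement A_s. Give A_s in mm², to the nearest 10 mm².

A_s ≈ 2240 mm²

M_n = M_u/φ = 315/0.90 = 350 kN·m.
With M_n = 0.85 f'_c a b (d − a/2), solve the quadratic for a:
a = d − √(d² − 2M_n/(0.85 f'_c b)) = 365 − √(365² − 2 × 350×10⁶/(0.85 × 27.6 × 450)) = 106.31 mm.
A_s = 0.85 f'_c a b / f_y = 0.85 × 27.6 × 106.31 × 450 / 500 = 2244.6 mm².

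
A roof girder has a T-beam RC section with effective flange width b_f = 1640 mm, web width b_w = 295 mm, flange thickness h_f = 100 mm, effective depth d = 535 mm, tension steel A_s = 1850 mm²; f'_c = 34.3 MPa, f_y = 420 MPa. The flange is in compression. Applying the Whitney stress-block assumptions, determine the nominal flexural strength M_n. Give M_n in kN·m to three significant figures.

M_n ≈ 409 kN·m

Tension: T = A_s f_y = 1850 × 420 = 777000 N.
Try a within the flange: a = T/(0.85 f'_c b_f) = 777000/(0.85 × 34.3 × 1640) = 16.25 mm.
Since a = 16.25 ≤ h_f = 100 mm, the stress block lies entirely in the flange; analyse as a rectangular beam of width b_f.
M_n = T(d − a/2) = 777000 × (535 − 8.125) = 409.38 × 10⁶ N·mm.
M_n = 409.38 kN·m.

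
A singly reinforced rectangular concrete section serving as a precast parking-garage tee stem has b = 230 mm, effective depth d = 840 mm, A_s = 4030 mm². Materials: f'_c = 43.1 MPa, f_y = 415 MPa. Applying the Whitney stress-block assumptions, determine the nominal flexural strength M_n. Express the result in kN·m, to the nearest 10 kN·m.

M_n ≈ 1240 kN·m

T = A_s f_y = 4030 × 415 = 1672450 N = 1672.45 kN.
From C = T: a = T/(0.85 f'_c b) = 1672450/(0.85 × 43.1 × 230) = 198.49 mm.
M_n = T(d − a/2) = 1672.45 kN × (840 − 99.245) mm = 1238.88 kN·m.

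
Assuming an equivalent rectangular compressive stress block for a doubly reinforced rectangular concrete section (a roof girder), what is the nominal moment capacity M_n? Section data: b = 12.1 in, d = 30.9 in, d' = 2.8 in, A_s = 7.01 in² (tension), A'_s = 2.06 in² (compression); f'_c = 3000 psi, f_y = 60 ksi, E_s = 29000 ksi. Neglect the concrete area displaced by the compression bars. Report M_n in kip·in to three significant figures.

M_n ≈ 11200 kip·in

Assume both steels yield.
a = (A_s − A'_s) f_y/(0.85 f'_c b) = (7.01 − 2.06) × 60/(0.85 × 3 × 12.1) = 9.626 in.
c = a/β₁ = 9.626/0.85 = 11.325 in; ε'_s = 0.003(c − d')/c = 0.0023 ≥ ε_y = 0.0021, so the compression steel yields.
M_n = (A_s − A'_s) f_y (d − a/2) + A'_s f_y (d − d') = 297 × (30.9 − 4.813) + 123.6 × (30.9 − 2.8) = 7747.8 + 3473.2 = 11221.0 kip·in.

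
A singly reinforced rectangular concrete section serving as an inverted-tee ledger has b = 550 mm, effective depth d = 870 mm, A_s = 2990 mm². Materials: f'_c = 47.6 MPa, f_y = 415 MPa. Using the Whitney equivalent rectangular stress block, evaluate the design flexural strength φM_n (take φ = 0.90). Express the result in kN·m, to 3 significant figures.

T = A_s f_y = 2990 × 415 = 1240850 N = 1240.85 kN.
From C = T: a = T/(0.85 f'_c b) = 1240850/(0.85 × 47.6 × 550) = 55.76 mm.
M_n = T(d − a/2) = 1240.85 kN × (870 − 27.88) mm = 1044.94 kN·m.
φM_n = 0.90 × 1044.94 = 940.45 kN·m.

φM_n ≈ 940 kN·m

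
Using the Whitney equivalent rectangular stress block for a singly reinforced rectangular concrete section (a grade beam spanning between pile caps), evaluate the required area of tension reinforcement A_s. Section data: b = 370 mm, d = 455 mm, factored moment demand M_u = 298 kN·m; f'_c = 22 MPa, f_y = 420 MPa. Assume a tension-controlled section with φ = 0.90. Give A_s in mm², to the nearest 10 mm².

M_n = M_u/φ = 298/0.90 = 331.111 kN·m.
With M_n = 0.85 f'_c a b (d − a/2), solve the quadratic for a:
a = d − √(d² − 2M_n/(0.85 f'_c b)) = 455 − √(455² − 2 × 331.111×10⁶/(0.85 × 22 × 370)) = 121.36 mm.
A_s = 0.85 f'_c a b / f_y = 0.85 × 22 × 121.36 × 370 / 420 = 1999.3 mm².

A_s ≈ 2000 mm²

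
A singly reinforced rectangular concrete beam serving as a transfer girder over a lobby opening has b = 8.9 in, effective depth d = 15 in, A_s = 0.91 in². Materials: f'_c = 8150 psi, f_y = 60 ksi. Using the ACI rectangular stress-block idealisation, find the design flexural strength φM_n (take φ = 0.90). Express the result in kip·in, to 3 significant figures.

φM_n ≈ 715 kip·in

T = A_s f_y = 0.91 × 60 = 54.6 kips.
a = T/(0.85 f'_c b) = 54.6/(0.85 × 8.15 × 8.9) = 0.886 in.
M_n = T(d − a/2) = 54.6 × (15 − 0.443) = 794.8 kip·in.
φM_n = 0.90 × 794.8 = 715.3 kip·in.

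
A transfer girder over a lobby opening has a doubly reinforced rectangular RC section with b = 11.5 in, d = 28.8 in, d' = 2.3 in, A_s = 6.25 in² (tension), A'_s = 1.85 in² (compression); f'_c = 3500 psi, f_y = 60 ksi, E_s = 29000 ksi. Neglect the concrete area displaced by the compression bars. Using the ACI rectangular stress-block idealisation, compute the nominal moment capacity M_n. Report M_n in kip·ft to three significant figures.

Assume both steels yield.
a = (A_s − A'_s) f_y/(0.85 f'_c b) = (6.25 − 1.85) × 60/(0.85 × 3.5 × 11.5) = 7.716 in.
c = a/β₁ = 7.716/0.85 = 9.078 in; ε'_s = 0.003(c − d')/c = 0.0022 ≥ ε_y = 0.0021, so the compression steel yields.
M_n = (A_s − A'_s) f_y (d − a/2) + A'_s f_y (d − d') = 264 × (28.8 − 3.858) + 111 × (28.8 − 2.3) = 6584.7 + 2941.5 = 9526.2 kip·in = 9526.2/12 = 793.85 kip·ft.

M_n ≈ 794 kip·ft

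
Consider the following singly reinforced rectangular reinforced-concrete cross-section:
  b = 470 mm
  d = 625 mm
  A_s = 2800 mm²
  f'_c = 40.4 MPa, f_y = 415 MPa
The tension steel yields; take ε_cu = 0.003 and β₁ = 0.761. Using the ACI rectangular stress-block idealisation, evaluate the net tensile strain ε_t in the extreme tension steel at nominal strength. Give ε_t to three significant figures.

ε_t ≈ 0.0168

a = A_s f_y/(0.85 f'_c b) = 72.00 mm.
β₁ = 0.761, so c = a/β₁ = 72.00/0.761 = 94.61 mm.
From the linear strain diagram with ε_cu = 0.003: ε_t = 0.003 (d − c)/c = 0.003 × (625 − 94.61)/94.61 = 0.0168.
Since ε_t ≥ 0.005, the section is tension-controlled.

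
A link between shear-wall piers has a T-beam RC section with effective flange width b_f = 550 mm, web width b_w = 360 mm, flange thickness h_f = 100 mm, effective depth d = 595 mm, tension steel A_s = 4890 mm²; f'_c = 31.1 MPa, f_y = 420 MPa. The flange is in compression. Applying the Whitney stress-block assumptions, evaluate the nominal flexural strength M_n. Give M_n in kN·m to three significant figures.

M_n ≈ 1070 kN·m

Tension: T = A_s f_y = 4890 × 420 = 2053800 N.
Try a within the flange: a = T/(0.85 f'_c b_f) = 2053800/(0.85 × 31.1 × 550) = 141.26 mm.
a = 141.26 > h_f = 100 mm: the block extends into the web. Split into flange-overhang and web parts.
C_f = 0.85 f'_c (b_f − b_w) h_f = 0.85 × 31.1 × (550 − 360) × 100 = 502265 N.
Remaining web compression depth: a_w = (T − C_f)/(0.85 f'_c b_w) = (2053800 − 502265)/(0.85 × 31.1 × 360) = 163.03 mm.
M_n = C_f(d − h_f/2) + (T − C_f)(d − a_w/2) = 502265 × (595 − 50) + 1551535 × (595 − 81.515) = 273.73 + 796.69 = 1070.42 × 10⁶ N·mm.
M_n = 1070.42 kN·m.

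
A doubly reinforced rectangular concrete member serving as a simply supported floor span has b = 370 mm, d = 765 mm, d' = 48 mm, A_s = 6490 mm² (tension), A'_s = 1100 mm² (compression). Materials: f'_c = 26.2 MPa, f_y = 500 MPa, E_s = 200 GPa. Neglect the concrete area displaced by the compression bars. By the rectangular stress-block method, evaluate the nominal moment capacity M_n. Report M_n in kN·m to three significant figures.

Assume both tension and compression steel yield.
Net tension couple steel: A_s − A'_s = 5390 mm².
a = (A_s − A'_s) f_y / (0.85 f'_c b) = 2695000/(0.85 × 26.2 × 370) = 327.07 mm.
c = a/β₁ = 327.07/0.85 = 384.79 mm; ε'_s = 0.003(c − d')/c = 0.0026 ≥ f_y/E_s = 0.0025, so compression steel does yield.
M_n = (A_s − A'_s) f_y (d − a/2) + A'_s f_y (d − d') = [2695000 × (765 − 163.535) + 550000 × (765 − 48)] × 10⁻⁶ = 1620.95 + 394.35 = 2015.30 kN·m.

M_n ≈ 2020 kN·m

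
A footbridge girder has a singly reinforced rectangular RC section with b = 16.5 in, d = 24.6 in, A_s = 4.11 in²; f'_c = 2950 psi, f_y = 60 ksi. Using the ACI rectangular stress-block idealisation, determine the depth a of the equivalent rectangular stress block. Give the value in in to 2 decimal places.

a ≈ 5.96 in

T = A_s f_y = 4.11 × 60 = 246.6 kips.
a = T/(0.85 f'_c b) = 246.6/(0.85 × 2.95 × 16.5) = 5.96 in.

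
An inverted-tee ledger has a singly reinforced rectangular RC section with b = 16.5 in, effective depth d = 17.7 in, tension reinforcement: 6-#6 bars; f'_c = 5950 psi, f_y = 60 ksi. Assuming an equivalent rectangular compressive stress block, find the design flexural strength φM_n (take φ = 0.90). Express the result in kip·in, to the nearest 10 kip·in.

φM_n ≈ 2390 kip·in

A_s = 6 × 0.44 = 2.64 in².
T = A_s f_y = 2.64 × 60 = 158.4 kips.
a = T/(0.85 f'_c b) = 158.4/(0.85 × 5.95 × 16.5) = 1.898 in.
M_n = T(d − a/2) = 158.4 × (17.7 − 0.949) = 2653.4 kip·in.
φM_n = 0.90 × 2653.4 = 2388.1 kip·in.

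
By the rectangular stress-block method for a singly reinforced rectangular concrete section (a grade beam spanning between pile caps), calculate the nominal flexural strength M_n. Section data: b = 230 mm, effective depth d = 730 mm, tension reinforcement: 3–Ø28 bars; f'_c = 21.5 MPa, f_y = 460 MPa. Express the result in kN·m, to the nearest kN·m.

A_s = 3 × 616 = 1848 mm².
T = A_s f_y = 1848 × 460 = 850080 N = 850.08 kN.
From C = T: a = T/(0.85 f'_c b) = 850080/(0.85 × 21.5 × 230) = 202.24 mm.
M_n = T(d − a/2) = 850.08 kN × (730 − 101.12) mm = 534.60 kN·m.

M_n ≈ 535 kN·m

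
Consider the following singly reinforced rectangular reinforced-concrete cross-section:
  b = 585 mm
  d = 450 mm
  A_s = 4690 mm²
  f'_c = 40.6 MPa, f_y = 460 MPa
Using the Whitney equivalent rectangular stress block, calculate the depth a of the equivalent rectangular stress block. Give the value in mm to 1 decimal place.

a ≈ 106.9 mm

T = A_s f_y = 4690 × 460 = 2157400 N = 2157.4 kN.
Setting C = 0.85 f'_c a b equal to T: a = 2157400/(0.85 × 40.6 × 585) = 106.9 mm.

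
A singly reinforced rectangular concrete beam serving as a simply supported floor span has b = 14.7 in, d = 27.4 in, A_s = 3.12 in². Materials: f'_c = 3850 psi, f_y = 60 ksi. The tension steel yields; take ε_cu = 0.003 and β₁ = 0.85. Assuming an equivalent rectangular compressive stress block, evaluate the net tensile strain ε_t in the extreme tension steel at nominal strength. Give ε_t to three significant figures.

ε_t ≈ 0.0150

a = A_s f_y/(0.85 f'_c b) = 3.891 in.
β₁ = 0.85, so c = a/β₁ = 3.891/0.85 = 4.578 in.
From the linear strain diagram with ε_cu = 0.003: ε_t = 0.003 (d − c)/c = 0.003 × (27.4 − 4.578)/4.578 = 0.0150.
Since ε_t ≥ 0.005, the section is tension-controlled.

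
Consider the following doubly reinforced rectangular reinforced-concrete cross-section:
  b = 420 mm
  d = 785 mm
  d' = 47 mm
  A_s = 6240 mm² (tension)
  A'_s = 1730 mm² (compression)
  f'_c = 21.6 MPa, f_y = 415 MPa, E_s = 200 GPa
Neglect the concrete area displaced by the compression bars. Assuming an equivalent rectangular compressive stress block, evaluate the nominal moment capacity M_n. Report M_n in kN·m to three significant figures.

M_n ≈ 1770 kN·m

Assume both tension and compression steel yield.
Net tension couple steel: A_s − A'_s = 4510 mm².
a = (A_s − A'_s) f_y / (0.85 f'_c b) = 1871650/(0.85 × 21.6 × 420) = 242.72 mm.
c = a/β₁ = 242.72/0.85 = 285.55 mm; ε'_s = 0.003(c − d')/c = 0.0025 ≥ f_y/E_s = 0.0021, so compression steel does yield.
M_n = (A_s − A'_s) f_y (d − a/2) + A'_s f_y (d − d') = [1871650 × (785 − 121.36) + 717950 × (785 − 47)] × 10⁻⁶ = 1242.10 + 529.85 = 1771.95 kN·m.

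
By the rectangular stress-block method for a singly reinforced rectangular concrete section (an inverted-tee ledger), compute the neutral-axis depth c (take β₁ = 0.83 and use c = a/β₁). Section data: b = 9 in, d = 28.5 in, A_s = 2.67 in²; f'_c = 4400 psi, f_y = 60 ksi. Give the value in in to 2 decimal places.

T = A_s f_y = 2.67 × 60 = 160.2 kips.
a = T/(0.85 f'_c b) = 160.2/(0.85 × 4.4 × 9) = 4.7594 in.
With β₁ = 0.83, c = a/β₁ = 4.7594/0.83 = 5.73 in.

c ≈ 5.73 in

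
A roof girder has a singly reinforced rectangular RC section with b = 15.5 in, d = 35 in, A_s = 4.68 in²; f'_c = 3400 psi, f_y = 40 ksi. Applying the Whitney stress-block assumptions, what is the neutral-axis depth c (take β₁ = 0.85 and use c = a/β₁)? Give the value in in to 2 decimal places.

T = A_s f_y = 4.68 × 40 = 187.2 kips.
a = T/(0.85 f'_c b) = 187.2/(0.85 × 3.4 × 15.5) = 4.1790 in.
With β₁ = 0.85, c = a/β₁ = 4.1790/0.85 = 4.92 in.

c ≈ 4.92 in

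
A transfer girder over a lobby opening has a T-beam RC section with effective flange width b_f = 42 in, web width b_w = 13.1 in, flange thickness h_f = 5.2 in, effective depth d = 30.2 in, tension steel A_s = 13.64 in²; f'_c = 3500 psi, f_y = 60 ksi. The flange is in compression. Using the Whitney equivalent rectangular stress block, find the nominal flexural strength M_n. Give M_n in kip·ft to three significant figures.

Tension: T = A_s f_y = 13.64 × 60 = 818.4 kips.
Try a within the flange: a = T/(0.85 f'_c b_f) = 818.4/(0.85 × 3.5 × 42) = 6.550 in.
a = 6.550 > h_f = 5.2 in: the block extends into the web. Split into flange-overhang and web parts.
C_f = 0.85 f'_c (b_f − b_w) h_f = 0.85 × 3.5 × (42 − 13.1) × 5.2 = 447.1 kips.
Remaining web compression depth: a_w = (T − C_f)/(0.85 f'_c b_w) = (818.4 − 447.1)/(0.85 × 3.5 × 13.1) = 9.527 in.
M_n = C_f(d − h_f/2) + (T − C_f)(d − a_w/2) = 447.1 × (30.2 − 2.6) + 371.3 × (30.2 − 4.7635) = 12340.0 + 9444.6 = 21784.6 kip·in.
M_n = 21784.6/12 = 1815.38 kip·ft.

M_n ≈ 1820 kip·ft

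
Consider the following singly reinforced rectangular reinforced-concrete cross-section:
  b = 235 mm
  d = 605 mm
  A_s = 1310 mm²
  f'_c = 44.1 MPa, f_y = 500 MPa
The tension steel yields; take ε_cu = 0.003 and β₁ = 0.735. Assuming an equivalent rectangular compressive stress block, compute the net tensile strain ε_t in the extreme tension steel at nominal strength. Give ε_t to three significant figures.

a = A_s f_y/(0.85 f'_c b) = 74.36 mm.
β₁ = 0.735, so c = a/β₁ = 74.36/0.735 = 101.17 mm.
From the linear strain diagram with ε_cu = 0.003: ε_t = 0.003 (d − c)/c = 0.003 × (605 − 101.17)/101.17 = 0.0149.
Since ε_t ≥ 0.005, the section is tension-controlled.

ε_t ≈ 0.0149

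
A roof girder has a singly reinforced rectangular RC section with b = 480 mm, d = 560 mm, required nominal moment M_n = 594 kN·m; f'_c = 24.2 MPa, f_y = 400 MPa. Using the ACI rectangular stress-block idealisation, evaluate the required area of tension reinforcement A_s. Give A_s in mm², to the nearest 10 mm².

A_s ≈ 2970 mm²

With M_n = 0.85 f'_c a b (d − a/2), solve the quadratic for a:
a = d − √(d² − 2M_n/(0.85 f'_c b)) = 560 − √(560² − 2 × 594×10⁶/(0.85 × 24.2 × 480)) = 120.36 mm.
A_s = 0.85 f'_c a b / f_y = 0.85 × 24.2 × 120.36 × 480 / 400 = 2971.0 mm².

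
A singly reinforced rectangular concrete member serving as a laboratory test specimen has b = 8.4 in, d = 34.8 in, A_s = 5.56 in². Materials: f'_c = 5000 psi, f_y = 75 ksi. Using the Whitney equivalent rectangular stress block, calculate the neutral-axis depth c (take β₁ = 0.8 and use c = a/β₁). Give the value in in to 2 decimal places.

c ≈ 14.60 in

T = A_s f_y = 5.56 × 75 = 417 kips.
a = T/(0.85 f'_c b) = 417/(0.85 × 5 × 8.4) = 11.6807 in.
With β₁ = 0.8, c = a/β₁ = 11.6807/0.8 = 14.60 in.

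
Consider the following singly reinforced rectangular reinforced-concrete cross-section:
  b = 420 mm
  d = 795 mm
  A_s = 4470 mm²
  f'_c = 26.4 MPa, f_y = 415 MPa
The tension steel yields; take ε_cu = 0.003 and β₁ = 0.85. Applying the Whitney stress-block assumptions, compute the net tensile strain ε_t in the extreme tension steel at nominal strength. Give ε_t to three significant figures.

ε_t ≈ 0.00730

a = A_s f_y/(0.85 f'_c b) = 196.83 mm.
β₁ = 0.85, so c = a/β₁ = 196.83/0.85 = 231.56 mm.
From the linear strain diagram with ε_cu = 0.003: ε_t = 0.003 (d − c)/c = 0.003 × (795 − 231.56)/231.56 = 0.00730.
Since ε_t ≥ 0.005, the section is tension-controlled.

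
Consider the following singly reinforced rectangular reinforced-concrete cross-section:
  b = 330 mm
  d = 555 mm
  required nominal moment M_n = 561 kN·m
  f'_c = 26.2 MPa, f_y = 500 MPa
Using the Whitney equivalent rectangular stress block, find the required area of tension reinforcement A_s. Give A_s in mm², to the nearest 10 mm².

A_s ≈ 2360 mm²

With M_n = 0.85 f'_c a b (d − a/2), solve the quadratic for a:
a = d − √(d² − 2M_n/(0.85 f'_c b)) = 555 − √(555² − 2 × 561×10⁶/(0.85 × 26.2 × 330)) = 160.85 mm.
A_s = 0.85 f'_c a b / f_y = 0.85 × 26.2 × 160.85 × 330 / 500 = 2364.2 mm².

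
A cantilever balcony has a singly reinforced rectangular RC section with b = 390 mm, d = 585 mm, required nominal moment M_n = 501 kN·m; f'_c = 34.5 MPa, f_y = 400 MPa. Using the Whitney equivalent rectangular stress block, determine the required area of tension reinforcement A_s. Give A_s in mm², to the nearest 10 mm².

A_s ≈ 2300 mm²

With M_n = 0.85 f'_c a b (d − a/2), solve the quadratic for a:
a = d − √(d² − 2M_n/(0.85 f'_c b)) = 585 − √(585² − 2 × 501×10⁶/(0.85 × 34.5 × 390)) = 80.41 mm.
A_s = 0.85 f'_c a b / f_y = 0.85 × 34.5 × 80.41 × 390 / 400 = 2299.1 mm².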